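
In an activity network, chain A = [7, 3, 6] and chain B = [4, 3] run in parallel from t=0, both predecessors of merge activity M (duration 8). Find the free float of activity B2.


ES(B2) = sum of predecessors on chain B = 4
EF(B2) = ES + duration = 4 + 3 = 7
Successor of B2 is M. ES(M) = max(sum(A), sum(B)) = max(16, 7) = 16
Free float = ES(successor) - EF(current) = 16 - 7 = 9

9


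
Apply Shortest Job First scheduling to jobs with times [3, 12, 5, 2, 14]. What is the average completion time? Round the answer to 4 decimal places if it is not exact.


SJF order (ascending): [2, 3, 5, 12, 14]
Completion times:
  Job 1: burst=2, C=2
  Job 2: burst=3, C=5
  Job 3: burst=5, C=10
  Job 4: burst=12, C=22
  Job 5: burst=14, C=36
Average completion = 75/5 = 15.0

15.0


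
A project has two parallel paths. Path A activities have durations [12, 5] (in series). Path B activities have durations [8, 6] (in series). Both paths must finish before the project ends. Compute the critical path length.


Path A total = 12 + 5 = 17
Path B total = 8 + 6 = 14
Critical path = longest path = max(17, 14) = 17

17


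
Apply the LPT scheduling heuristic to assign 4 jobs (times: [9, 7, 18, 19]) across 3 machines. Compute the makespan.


Sort jobs in decreasing order (LPT): [19, 18, 9, 7]
Assign each job to the least loaded machine:
  Machine 1: jobs [19], load = 19
  Machine 2: jobs [18], load = 18
  Machine 3: jobs [9, 7], load = 16
Makespan = max load = 19

19


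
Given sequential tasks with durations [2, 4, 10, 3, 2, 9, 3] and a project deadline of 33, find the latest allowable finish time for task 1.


LF(activity 1) = deadline - sum of successor durations
Successors: activities 2 through 7 with durations [4, 10, 3, 2, 9, 3]
Sum of successor durations = 31
LF = 33 - 31 = 2

2


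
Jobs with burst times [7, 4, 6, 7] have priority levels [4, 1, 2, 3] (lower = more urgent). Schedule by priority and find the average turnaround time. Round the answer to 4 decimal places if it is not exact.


Sort by priority (ascending = highest first):
Order: [(1, 4), (2, 6), (3, 7), (4, 7)]
Completion times:
  Priority 1, burst=4, C=4
  Priority 2, burst=6, C=10
  Priority 3, burst=7, C=17
  Priority 4, burst=7, C=24
Average turnaround = 55/4 = 13.75

13.75


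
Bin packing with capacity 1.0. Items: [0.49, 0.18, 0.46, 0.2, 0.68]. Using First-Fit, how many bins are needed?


Place items sequentially using First-Fit:
  Item 0.49 -> new Bin 1
  Item 0.18 -> Bin 1 (now 0.67)
  Item 0.46 -> new Bin 2
  Item 0.2 -> Bin 1 (now 0.87)
  Item 0.68 -> new Bin 3
Total bins used = 3

3


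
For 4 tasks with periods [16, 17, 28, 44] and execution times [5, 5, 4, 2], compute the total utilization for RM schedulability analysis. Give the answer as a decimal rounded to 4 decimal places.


Compute individual utilizations (exact fractions):
  Task 1: C/T = 5/16 (approx. 0.3125)
  Task 2: C/T = 5/17 (approx. 0.2941)
  Task 3: C/T = 4/28 = 1/7 (approx. 0.1429)
  Task 4: C/T = 2/44 = 1/22 (approx. 0.0455)
Total utilization U = 5/16 + 5/17 + 1/7 + 1/22 = 16649/20944
Rounded to 4 decimal places: U = 0.7949
RM (Liu & Layland) bound for 4 tasks = 0.756828; compare with U = 16649/20944 (approx. 0.794929)
bound < U <= 1, so the RM sufficient condition is not met (inconclusive; an exact test such as response-time analysis is needed).

0.7949


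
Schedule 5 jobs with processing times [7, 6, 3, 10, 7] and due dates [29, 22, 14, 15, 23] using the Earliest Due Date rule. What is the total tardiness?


Sort by due date (EDD order): [(3, 14), (10, 15), (6, 22), (7, 23), (7, 29)]
Compute completion times and tardiness:
  Job 1: p=3, d=14, C=3, tardiness=max(0,3-14)=0
  Job 2: p=10, d=15, C=13, tardiness=max(0,13-15)=0
  Job 3: p=6, d=22, C=19, tardiness=max(0,19-22)=0
  Job 4: p=7, d=23, C=26, tardiness=max(0,26-23)=3
  Job 5: p=7, d=29, C=33, tardiness=max(0,33-29)=4
Total tardiness = 7

7


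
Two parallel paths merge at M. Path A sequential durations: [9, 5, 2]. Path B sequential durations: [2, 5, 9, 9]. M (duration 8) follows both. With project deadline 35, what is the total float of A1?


Forward pass: ES(A1) = sum of predecessors on chain A = 0
EF = ES + duration = 0 + 9 = 9
Backward pass: LF(M) = deadline = 35; LS(M) = 35 - 8 = 27
LF(A1) = LS(M) - sum(successors on chain A) = 27 - 7 = 20
LS = LF - duration = 20 - 9 = 11
Total float = LS - ES = 11 - 0 = 11

11


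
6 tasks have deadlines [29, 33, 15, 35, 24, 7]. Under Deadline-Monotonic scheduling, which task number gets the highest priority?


Sort tasks by relative deadline (ascending):
  Task 6: deadline = 7
  Task 3: deadline = 15
  Task 5: deadline = 24
  Task 1: deadline = 29
  Task 2: deadline = 33
  Task 4: deadline = 35
Priority order (highest first): [6, 3, 5, 1, 2, 4]
Highest priority task = 6

6


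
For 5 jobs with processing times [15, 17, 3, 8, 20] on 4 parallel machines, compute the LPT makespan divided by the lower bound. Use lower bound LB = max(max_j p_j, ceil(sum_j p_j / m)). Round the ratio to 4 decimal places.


LPT order: [20, 17, 15, 8, 3]
Machine loads after assignment: [20, 17, 15, 11]
LPT makespan = 20
Lower bound = max(max_job, ceil(total/4)) = max(20, 16) = 20
Ratio = 20 / 20 = 1.0

1.0


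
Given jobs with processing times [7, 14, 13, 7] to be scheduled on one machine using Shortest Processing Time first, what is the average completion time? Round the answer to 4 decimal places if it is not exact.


Sort jobs by processing time (SPT order): [7, 7, 13, 14]
Compute completion times sequentially:
  Job 1: processing = 7, completes at 7
  Job 2: processing = 7, completes at 14
  Job 3: processing = 13, completes at 27
  Job 4: processing = 14, completes at 41
Sum of completion times = 89
Average completion time = 89/4 = 22.25

22.25


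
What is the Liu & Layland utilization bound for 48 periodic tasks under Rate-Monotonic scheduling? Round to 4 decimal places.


Compute 2^(1/48) = 1.0145453349
Subtract 1: 1.0145453349 - 1 = 0.0145453349
Multiply by n: 48 * 0.0145453349 = 0.6981760752
Round to 4 dp: 0.6982

0.6982


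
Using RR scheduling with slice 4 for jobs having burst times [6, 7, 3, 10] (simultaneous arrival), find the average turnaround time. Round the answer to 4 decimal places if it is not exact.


Time quantum = 4
Execution trace:
  J1 runs 4 units, time = 4
  J2 runs 4 units, time = 8
  J3 runs 3 units, time = 11
  J4 runs 4 units, time = 15
  J1 runs 2 units, time = 17
  J2 runs 3 units, time = 20
  J4 runs 4 units, time = 24
  J4 runs 2 units, time = 26
Finish times: [17, 20, 11, 26]
Average turnaround = 74/4 = 18.5

18.5


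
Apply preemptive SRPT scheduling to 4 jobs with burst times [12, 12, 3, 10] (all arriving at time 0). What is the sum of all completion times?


Since all jobs arrive at t=0, SRPT equals SPT ordering.
SPT order: [3, 10, 12, 12]
Completion times:
  Job 1: p=3, C=3
  Job 2: p=10, C=13
  Job 3: p=12, C=25
  Job 4: p=12, C=37
Total completion time = 3 + 13 + 25 + 37 = 78

78


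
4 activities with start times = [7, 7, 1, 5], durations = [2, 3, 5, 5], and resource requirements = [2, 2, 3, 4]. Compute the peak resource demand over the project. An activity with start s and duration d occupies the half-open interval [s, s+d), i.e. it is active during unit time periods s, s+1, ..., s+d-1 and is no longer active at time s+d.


Each activity i is active on [start_i, start_i + duration_i).
Compute total resource usage per time slot:
  t=0: active resources = [], total = 0
  t=1: active resources = [3], total = 3
  t=2: active resources = [3], total = 3
  t=3: active resources = [3], total = 3
  t=4: active resources = [3], total = 3
  t=5: active resources = [3, 4], total = 7
  t=6: active resources = [4], total = 4
  t=7: active resources = [2, 2, 4], total = 8
  t=8: active resources = [2, 2, 4], total = 8
  t=9: active resources = [2, 4], total = 6
Peak resource demand = 8

8


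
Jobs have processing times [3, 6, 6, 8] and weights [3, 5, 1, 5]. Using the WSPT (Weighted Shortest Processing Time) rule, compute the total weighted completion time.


Compute p/w ratios and sort ascending (WSPT): [(3, 3), (6, 5), (8, 5), (6, 1)]
Compute weighted completion times:
  Job (p=3,w=3): C=3, w*C=3*3=9
  Job (p=6,w=5): C=9, w*C=5*9=45
  Job (p=8,w=5): C=17, w*C=5*17=85
  Job (p=6,w=1): C=23, w*C=1*23=23
Total weighted completion time = 162

162


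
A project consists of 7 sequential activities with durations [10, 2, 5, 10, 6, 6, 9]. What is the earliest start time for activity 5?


Activity 5 starts after activities 1 through 4 complete.
Predecessor durations: [10, 2, 5, 10]
ES = 10 + 2 + 5 + 10 = 27

27


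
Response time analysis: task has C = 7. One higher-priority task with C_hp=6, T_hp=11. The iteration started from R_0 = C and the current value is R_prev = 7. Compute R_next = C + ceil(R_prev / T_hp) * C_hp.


R_next = C + ceil(R_prev / T_hp) * C_hp
ceil(7 / 11) = ceil(0.6364) = 1
Interference = 1 * 6 = 6
R_next = 7 + 6 = 13

13


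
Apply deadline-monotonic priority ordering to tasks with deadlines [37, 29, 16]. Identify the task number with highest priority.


Sort tasks by relative deadline (ascending):
  Task 3: deadline = 16
  Task 2: deadline = 29
  Task 1: deadline = 37
Priority order (highest first): [3, 2, 1]
Highest priority task = 3

3


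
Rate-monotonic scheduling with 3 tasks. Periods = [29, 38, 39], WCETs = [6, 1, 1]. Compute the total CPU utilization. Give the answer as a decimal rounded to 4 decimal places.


Compute individual utilizations (exact fractions):
  Task 1: C/T = 6/29 (approx. 0.2069)
  Task 2: C/T = 1/38 (approx. 0.0263)
  Task 3: C/T = 1/39 (approx. 0.0256)
Total utilization U = 6/29 + 1/38 + 1/39 = 11125/42978
Rounded to 4 decimal places: U = 0.2589
RM (Liu & Layland) bound for 3 tasks = 0.779763; compare with U = 11125/42978 (approx. 0.258853)
U <= bound, so schedulable by RM sufficient condition.

0.2589


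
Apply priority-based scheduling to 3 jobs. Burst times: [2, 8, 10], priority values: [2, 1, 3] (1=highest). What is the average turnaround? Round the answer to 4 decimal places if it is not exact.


Sort by priority (ascending = highest first):
Order: [(1, 8), (2, 2), (3, 10)]
Completion times:
  Priority 1, burst=8, C=8
  Priority 2, burst=2, C=10
  Priority 3, burst=10, C=20
Average turnaround = 38/3 = 12.6667

12.6667


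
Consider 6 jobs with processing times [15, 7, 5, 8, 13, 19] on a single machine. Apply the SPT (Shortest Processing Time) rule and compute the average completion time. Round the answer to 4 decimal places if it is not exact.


Sort jobs by processing time (SPT order): [5, 7, 8, 13, 15, 19]
Compute completion times sequentially:
  Job 1: processing = 5, completes at 5
  Job 2: processing = 7, completes at 12
  Job 3: processing = 8, completes at 20
  Job 4: processing = 13, completes at 33
  Job 5: processing = 15, completes at 48
  Job 6: processing = 19, completes at 67
Sum of completion times = 185
Average completion time = 185/6 = 30.8333

30.8333


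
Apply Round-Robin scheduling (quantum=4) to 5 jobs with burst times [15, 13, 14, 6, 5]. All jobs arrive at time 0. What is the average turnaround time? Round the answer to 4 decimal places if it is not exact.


Time quantum = 4
Execution trace:
  J1 runs 4 units, time = 4
  J2 runs 4 units, time = 8
  J3 runs 4 units, time = 12
  J4 runs 4 units, time = 16
  J5 runs 4 units, time = 20
  J1 runs 4 units, time = 24
  J2 runs 4 units, time = 28
  J3 runs 4 units, time = 32
  J4 runs 2 units, time = 34
  J5 runs 1 units, time = 35
  J1 runs 4 units, time = 39
  J2 runs 4 units, time = 43
  J3 runs 4 units, time = 47
  J1 runs 3 units, time = 50
  J2 runs 1 units, time = 51
  J3 runs 2 units, time = 53
Finish times: [50, 51, 53, 34, 35]
Average turnaround = 223/5 = 44.6

44.6


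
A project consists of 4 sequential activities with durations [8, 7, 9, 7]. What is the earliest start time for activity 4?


Activity 4 starts after activities 1 through 3 complete.
Predecessor durations: [8, 7, 9]
ES = 8 + 7 + 9 = 24

24


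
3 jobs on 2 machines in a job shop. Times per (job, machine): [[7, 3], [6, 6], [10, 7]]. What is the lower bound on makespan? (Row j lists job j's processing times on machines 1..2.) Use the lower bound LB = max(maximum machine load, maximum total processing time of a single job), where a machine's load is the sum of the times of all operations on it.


Machine loads:
  Machine 1: 7 + 6 + 10 = 23
  Machine 2: 3 + 6 + 7 = 16
Max machine load = 23
Job totals:
  Job 1: 10
  Job 2: 12
  Job 3: 17
Max job total = 17
Lower bound = max(23, 17) = 23

23


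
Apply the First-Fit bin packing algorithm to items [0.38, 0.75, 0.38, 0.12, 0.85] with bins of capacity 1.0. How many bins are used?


Place items sequentially using First-Fit:
  Item 0.38 -> new Bin 1
  Item 0.75 -> new Bin 2
  Item 0.38 -> Bin 1 (now 0.76)
  Item 0.12 -> Bin 1 (now 0.88)
  Item 0.85 -> new Bin 3
Total bins used = 3

3


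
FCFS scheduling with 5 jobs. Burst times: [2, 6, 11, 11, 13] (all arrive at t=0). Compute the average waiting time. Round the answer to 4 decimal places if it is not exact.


FCFS order (as given): [2, 6, 11, 11, 13]
Waiting times:
  Job 1: wait = 0
  Job 2: wait = 2
  Job 3: wait = 8
  Job 4: wait = 19
  Job 5: wait = 30
Sum of waiting times = 59
Average waiting time = 59/5 = 11.8

11.8


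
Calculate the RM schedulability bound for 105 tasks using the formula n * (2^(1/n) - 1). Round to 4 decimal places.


Compute 2^(1/105) = 1.0066232390
Subtract 1: 1.0066232390 - 1 = 0.0066232390
Multiply by n: 105 * 0.0066232390 = 0.6954400950
Round to 4 dp: 0.6954

0.6954


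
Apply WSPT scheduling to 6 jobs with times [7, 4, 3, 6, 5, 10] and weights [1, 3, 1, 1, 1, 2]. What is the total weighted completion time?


Compute p/w ratios and sort ascending (WSPT): [(4, 3), (3, 1), (5, 1), (10, 2), (6, 1), (7, 1)]
Compute weighted completion times:
  Job (p=4,w=3): C=4, w*C=3*4=12
  Job (p=3,w=1): C=7, w*C=1*7=7
  Job (p=5,w=1): C=12, w*C=1*12=12
  Job (p=10,w=2): C=22, w*C=2*22=44
  Job (p=6,w=1): C=28, w*C=1*28=28
  Job (p=7,w=1): C=35, w*C=1*35=35
Total weighted completion time = 138

138


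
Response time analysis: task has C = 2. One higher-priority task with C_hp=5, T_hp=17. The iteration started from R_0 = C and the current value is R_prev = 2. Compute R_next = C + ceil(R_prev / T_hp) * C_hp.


R_next = C + ceil(R_prev / T_hp) * C_hp
ceil(2 / 17) = ceil(0.1176) = 1
Interference = 1 * 5 = 5
R_next = 2 + 5 = 7

7


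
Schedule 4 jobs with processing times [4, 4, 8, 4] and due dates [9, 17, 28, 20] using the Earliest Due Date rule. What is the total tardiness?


Sort by due date (EDD order): [(4, 9), (4, 17), (4, 20), (8, 28)]
Compute completion times and tardiness:
  Job 1: p=4, d=9, C=4, tardiness=max(0,4-9)=0
  Job 2: p=4, d=17, C=8, tardiness=max(0,8-17)=0
  Job 3: p=4, d=20, C=12, tardiness=max(0,12-20)=0
  Job 4: p=8, d=28, C=20, tardiness=max(0,20-28)=0
Total tardiness = 0

0


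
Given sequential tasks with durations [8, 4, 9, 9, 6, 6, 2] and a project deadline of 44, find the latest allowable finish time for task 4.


LF(activity 4) = deadline - sum of successor durations
Successors: activities 5 through 7 with durations [6, 6, 2]
Sum of successor durations = 14
LF = 44 - 14 = 30

30


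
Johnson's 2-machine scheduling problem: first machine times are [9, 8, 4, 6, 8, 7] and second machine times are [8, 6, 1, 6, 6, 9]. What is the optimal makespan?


Apply Johnson's rule:
  Group 1 (a <= b): [(4, 6, 6), (6, 7, 9)]
  Group 2 (a > b): [(1, 9, 8), (2, 8, 6), (5, 8, 6), (3, 4, 1)]
Optimal job order: [4, 6, 1, 2, 5, 3]
Schedule:
  Job 4: M1 done at 6, M2 done at 12
  Job 6: M1 done at 13, M2 done at 22
  Job 1: M1 done at 22, M2 done at 30
  Job 2: M1 done at 30, M2 done at 36
  Job 5: M1 done at 38, M2 done at 44
  Job 3: M1 done at 42, M2 done at 45
Makespan = 45

45


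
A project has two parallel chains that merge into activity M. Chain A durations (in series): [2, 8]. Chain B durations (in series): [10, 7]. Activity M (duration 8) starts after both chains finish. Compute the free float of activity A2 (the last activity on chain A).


ES(A2) = sum of predecessors on chain A = 2
EF(A2) = ES + duration = 2 + 8 = 10
Successor of A2 is M. ES(M) = max(sum(A), sum(B)) = max(10, 17) = 17
Free float = ES(successor) - EF(current) = 17 - 10 = 7

7


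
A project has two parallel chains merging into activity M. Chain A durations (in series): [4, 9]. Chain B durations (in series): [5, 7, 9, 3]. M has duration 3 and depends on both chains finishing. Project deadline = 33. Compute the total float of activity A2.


Forward pass: ES(A2) = sum of predecessors on chain A = 4
EF = ES + duration = 4 + 9 = 13
Backward pass: LF(M) = deadline = 33; LS(M) = 33 - 3 = 30
LF(A2) = LS(M) - sum(successors on chain A) = 30 - 0 = 30
LS = LF - duration = 30 - 9 = 21
Total float = LS - ES = 21 - 4 = 17

17


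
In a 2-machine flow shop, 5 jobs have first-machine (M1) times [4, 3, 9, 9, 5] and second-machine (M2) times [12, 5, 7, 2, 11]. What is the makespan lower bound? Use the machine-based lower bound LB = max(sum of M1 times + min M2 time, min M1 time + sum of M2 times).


LB1 = sum(M1 times) + min(M2 times) = 30 + 2 = 32
LB2 = min(M1 times) + sum(M2 times) = 3 + 37 = 40
Lower bound = max(LB1, LB2) = max(32, 40) = 40

40


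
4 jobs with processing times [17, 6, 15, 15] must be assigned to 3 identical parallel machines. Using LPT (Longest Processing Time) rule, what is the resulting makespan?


Sort jobs in decreasing order (LPT): [17, 15, 15, 6]
Assign each job to the least loaded machine:
  Machine 1: jobs [17], load = 17
  Machine 2: jobs [15, 6], load = 21
  Machine 3: jobs [15], load = 15
Makespan = max load = 21

21


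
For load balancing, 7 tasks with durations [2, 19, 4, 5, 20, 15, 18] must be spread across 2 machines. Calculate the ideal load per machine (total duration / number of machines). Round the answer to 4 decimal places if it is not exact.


Total processing time = 2 + 19 + 4 + 5 + 20 + 15 + 18 = 83
Number of machines = 2
Ideal balanced load = 83 / 2 = 41.5

41.5


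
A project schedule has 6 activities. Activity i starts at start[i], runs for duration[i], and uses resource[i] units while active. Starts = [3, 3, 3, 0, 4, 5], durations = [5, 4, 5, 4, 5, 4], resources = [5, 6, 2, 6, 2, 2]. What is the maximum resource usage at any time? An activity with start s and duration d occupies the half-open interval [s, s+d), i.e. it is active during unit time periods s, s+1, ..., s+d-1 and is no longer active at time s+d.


Each activity i is active on [start_i, start_i + duration_i).
Compute total resource usage per time slot:
  t=0: active resources = [6], total = 6
  t=1: active resources = [6], total = 6
  t=2: active resources = [6], total = 6
  t=3: active resources = [5, 6, 2, 6], total = 19
  t=4: active resources = [5, 6, 2, 2], total = 15
  t=5: active resources = [5, 6, 2, 2, 2], total = 17
  t=6: active resources = [5, 6, 2, 2, 2], total = 17
  t=7: active resources = [5, 2, 2, 2], total = 11
  t=8: active resources = [2, 2], total = 4
Peak resource demand = 19

19


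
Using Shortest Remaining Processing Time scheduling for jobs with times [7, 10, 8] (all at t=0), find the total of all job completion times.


Since all jobs arrive at t=0, SRPT equals SPT ordering.
SPT order: [7, 8, 10]
Completion times:
  Job 1: p=7, C=7
  Job 2: p=8, C=15
  Job 3: p=10, C=25
Total completion time = 7 + 15 + 25 = 47

47


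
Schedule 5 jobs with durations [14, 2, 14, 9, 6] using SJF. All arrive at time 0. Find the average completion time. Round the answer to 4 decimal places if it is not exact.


SJF order (ascending): [2, 6, 9, 14, 14]
Completion times:
  Job 1: burst=2, C=2
  Job 2: burst=6, C=8
  Job 3: burst=9, C=17
  Job 4: burst=14, C=31
  Job 5: burst=14, C=45
Average completion = 103/5 = 20.6

20.6


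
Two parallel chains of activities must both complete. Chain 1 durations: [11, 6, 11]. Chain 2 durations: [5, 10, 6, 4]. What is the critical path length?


Path A total = 11 + 6 + 11 = 28
Path B total = 5 + 10 + 6 + 4 = 25
Critical path = longest path = max(28, 25) = 28

28


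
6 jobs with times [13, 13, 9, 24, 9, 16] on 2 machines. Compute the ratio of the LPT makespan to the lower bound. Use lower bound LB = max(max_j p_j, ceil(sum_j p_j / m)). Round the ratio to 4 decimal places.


LPT order: [24, 16, 13, 13, 9, 9]
Machine loads after assignment: [46, 38]
LPT makespan = 46
Lower bound = max(max_job, ceil(total/2)) = max(24, 42) = 42
Ratio = 46 / 42 = 1.0952

1.0952


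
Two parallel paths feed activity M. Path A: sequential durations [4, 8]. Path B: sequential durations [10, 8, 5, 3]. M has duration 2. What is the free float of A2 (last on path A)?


ES(A2) = sum of predecessors on chain A = 4
EF(A2) = ES + duration = 4 + 8 = 12
Successor of A2 is M. ES(M) = max(sum(A), sum(B)) = max(12, 26) = 26
Free float = ES(successor) - EF(current) = 26 - 12 = 14

14


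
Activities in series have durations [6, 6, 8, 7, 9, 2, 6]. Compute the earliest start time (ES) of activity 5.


Activity 5 starts after activities 1 through 4 complete.
Predecessor durations: [6, 6, 8, 7]
ES = 6 + 6 + 8 + 7 = 27

27


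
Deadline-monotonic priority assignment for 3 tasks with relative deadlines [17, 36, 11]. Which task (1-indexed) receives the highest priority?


Sort tasks by relative deadline (ascending):
  Task 3: deadline = 11
  Task 1: deadline = 17
  Task 2: deadline = 36
Priority order (highest first): [3, 1, 2]
Highest priority task = 3

3


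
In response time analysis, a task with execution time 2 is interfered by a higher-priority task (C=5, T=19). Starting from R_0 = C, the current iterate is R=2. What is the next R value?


R_next = C + ceil(R_prev / T_hp) * C_hp
ceil(2 / 19) = ceil(0.1053) = 1
Interference = 1 * 5 = 5
R_next = 2 + 5 = 7

7


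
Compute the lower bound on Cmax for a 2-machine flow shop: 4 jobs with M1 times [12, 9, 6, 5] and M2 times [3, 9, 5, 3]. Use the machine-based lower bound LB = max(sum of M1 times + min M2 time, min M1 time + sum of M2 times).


LB1 = sum(M1 times) + min(M2 times) = 32 + 3 = 35
LB2 = min(M1 times) + sum(M2 times) = 5 + 20 = 25
Lower bound = max(LB1, LB2) = max(35, 25) = 35

35


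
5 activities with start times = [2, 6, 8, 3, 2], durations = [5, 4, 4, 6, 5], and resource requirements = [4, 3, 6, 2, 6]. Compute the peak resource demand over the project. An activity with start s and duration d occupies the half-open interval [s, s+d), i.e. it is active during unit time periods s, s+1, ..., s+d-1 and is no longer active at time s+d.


Each activity i is active on [start_i, start_i + duration_i).
Compute total resource usage per time slot:
  t=0: active resources = [], total = 0
  t=1: active resources = [], total = 0
  t=2: active resources = [4, 6], total = 10
  t=3: active resources = [4, 2, 6], total = 12
  t=4: active resources = [4, 2, 6], total = 12
  t=5: active resources = [4, 2, 6], total = 12
  t=6: active resources = [4, 3, 2, 6], total = 15
  t=7: active resources = [3, 2], total = 5
  t=8: active resources = [3, 6, 2], total = 11
  t=9: active resources = [3, 6], total = 9
  t=10: active resources = [6], total = 6
  t=11: active resources = [6], total = 6
Peak resource demand = 15

15


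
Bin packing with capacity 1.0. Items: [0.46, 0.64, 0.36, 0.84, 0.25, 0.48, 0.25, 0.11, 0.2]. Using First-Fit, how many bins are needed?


Place items sequentially using First-Fit:
  Item 0.46 -> new Bin 1
  Item 0.64 -> new Bin 2
  Item 0.36 -> Bin 1 (now 0.82)
  Item 0.84 -> new Bin 3
  Item 0.25 -> Bin 2 (now 0.89)
  Item 0.48 -> new Bin 4
  Item 0.25 -> Bin 4 (now 0.73)
  Item 0.11 -> Bin 1 (now 0.93)
  Item 0.2 -> Bin 4 (now 0.93)
Total bins used = 4

4


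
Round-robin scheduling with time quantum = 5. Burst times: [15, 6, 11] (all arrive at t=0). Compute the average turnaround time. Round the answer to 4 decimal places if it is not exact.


Time quantum = 5
Execution trace:
  J1 runs 5 units, time = 5
  J2 runs 5 units, time = 10
  J3 runs 5 units, time = 15
  J1 runs 5 units, time = 20
  J2 runs 1 units, time = 21
  J3 runs 5 units, time = 26
  J1 runs 5 units, time = 31
  J3 runs 1 units, time = 32
Finish times: [31, 21, 32]
Average turnaround = 84/3 = 28.0

28.0


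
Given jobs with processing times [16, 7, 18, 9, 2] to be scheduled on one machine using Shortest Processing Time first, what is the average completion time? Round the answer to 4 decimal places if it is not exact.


Sort jobs by processing time (SPT order): [2, 7, 9, 16, 18]
Compute completion times sequentially:
  Job 1: processing = 2, completes at 2
  Job 2: processing = 7, completes at 9
  Job 3: processing = 9, completes at 18
  Job 4: processing = 16, completes at 34
  Job 5: processing = 18, completes at 52
Sum of completion times = 115
Average completion time = 115/5 = 23.0

23.0


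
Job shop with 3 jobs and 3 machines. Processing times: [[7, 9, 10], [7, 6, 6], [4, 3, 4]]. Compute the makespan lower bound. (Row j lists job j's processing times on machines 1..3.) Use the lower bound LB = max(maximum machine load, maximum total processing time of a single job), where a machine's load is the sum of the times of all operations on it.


Machine loads:
  Machine 1: 7 + 7 + 4 = 18
  Machine 2: 9 + 6 + 3 = 18
  Machine 3: 10 + 6 + 4 = 20
Max machine load = 20
Job totals:
  Job 1: 26
  Job 2: 19
  Job 3: 11
Max job total = 26
Lower bound = max(20, 26) = 26

26


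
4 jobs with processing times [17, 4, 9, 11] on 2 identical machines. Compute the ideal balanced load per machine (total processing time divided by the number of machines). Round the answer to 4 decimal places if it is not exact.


Total processing time = 17 + 4 + 9 + 11 = 41
Number of machines = 2
Ideal balanced load = 41 / 2 = 20.5

20.5


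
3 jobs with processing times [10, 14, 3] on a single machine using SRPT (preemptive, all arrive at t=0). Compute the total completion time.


Since all jobs arrive at t=0, SRPT equals SPT ordering.
SPT order: [3, 10, 14]
Completion times:
  Job 1: p=3, C=3
  Job 2: p=10, C=13
  Job 3: p=14, C=27
Total completion time = 3 + 13 + 27 = 43

43


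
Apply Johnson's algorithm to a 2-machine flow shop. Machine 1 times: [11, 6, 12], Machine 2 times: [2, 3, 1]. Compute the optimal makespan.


Apply Johnson's rule:
  Group 1 (a <= b): []
  Group 2 (a > b): [(2, 6, 3), (1, 11, 2), (3, 12, 1)]
Optimal job order: [2, 1, 3]
Schedule:
  Job 2: M1 done at 6, M2 done at 9
  Job 1: M1 done at 17, M2 done at 19
  Job 3: M1 done at 29, M2 done at 30
Makespan = 30

30


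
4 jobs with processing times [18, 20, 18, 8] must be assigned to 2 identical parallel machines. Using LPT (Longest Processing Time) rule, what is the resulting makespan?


Sort jobs in decreasing order (LPT): [20, 18, 18, 8]
Assign each job to the least loaded machine:
  Machine 1: jobs [20, 8], load = 28
  Machine 2: jobs [18, 18], load = 36
Makespan = max load = 36

36


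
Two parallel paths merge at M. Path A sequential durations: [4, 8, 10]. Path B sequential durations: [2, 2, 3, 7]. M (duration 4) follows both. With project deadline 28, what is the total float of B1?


Forward pass: ES(B1) = sum of predecessors on chain B = 0
EF = ES + duration = 0 + 2 = 2
Backward pass: LF(M) = deadline = 28; LS(M) = 28 - 4 = 24
LF(B1) = LS(M) - sum(successors on chain B) = 24 - 12 = 12
LS = LF - duration = 12 - 2 = 10
Total float = LS - ES = 10 - 0 = 10

10


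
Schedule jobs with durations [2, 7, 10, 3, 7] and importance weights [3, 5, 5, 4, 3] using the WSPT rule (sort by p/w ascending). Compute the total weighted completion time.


Compute p/w ratios and sort ascending (WSPT): [(2, 3), (3, 4), (7, 5), (10, 5), (7, 3)]
Compute weighted completion times:
  Job (p=2,w=3): C=2, w*C=3*2=6
  Job (p=3,w=4): C=5, w*C=4*5=20
  Job (p=7,w=5): C=12, w*C=5*12=60
  Job (p=10,w=5): C=22, w*C=5*22=110
  Job (p=7,w=3): C=29, w*C=3*29=87
Total weighted completion time = 283

283


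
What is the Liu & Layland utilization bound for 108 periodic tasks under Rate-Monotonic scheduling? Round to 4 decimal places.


Compute 2^(1/108) = 1.0064386691
Subtract 1: 1.0064386691 - 1 = 0.0064386691
Multiply by n: 108 * 0.0064386691 = 0.6953762628
Round to 4 dp: 0.6954

0.6954


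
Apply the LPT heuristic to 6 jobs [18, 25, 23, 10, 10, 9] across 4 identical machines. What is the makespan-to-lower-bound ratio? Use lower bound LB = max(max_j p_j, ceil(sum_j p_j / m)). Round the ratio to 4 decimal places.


LPT order: [25, 23, 18, 10, 10, 9]
Machine loads after assignment: [25, 23, 27, 20]
LPT makespan = 27
Lower bound = max(max_job, ceil(total/4)) = max(25, 24) = 25
Ratio = 27 / 25 = 1.08

1.08


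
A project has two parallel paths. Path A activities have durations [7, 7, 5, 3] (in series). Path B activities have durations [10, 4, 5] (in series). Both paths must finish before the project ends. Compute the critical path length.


Path A total = 7 + 7 + 5 + 3 = 22
Path B total = 10 + 4 + 5 = 19
Critical path = longest path = max(22, 19) = 22

22


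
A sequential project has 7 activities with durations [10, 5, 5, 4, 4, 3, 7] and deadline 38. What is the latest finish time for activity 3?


LF(activity 3) = deadline - sum of successor durations
Successors: activities 4 through 7 with durations [4, 4, 3, 7]
Sum of successor durations = 18
LF = 38 - 18 = 20

20


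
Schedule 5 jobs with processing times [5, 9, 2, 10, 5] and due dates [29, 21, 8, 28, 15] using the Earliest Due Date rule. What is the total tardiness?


Sort by due date (EDD order): [(2, 8), (5, 15), (9, 21), (10, 28), (5, 29)]
Compute completion times and tardiness:
  Job 1: p=2, d=8, C=2, tardiness=max(0,2-8)=0
  Job 2: p=5, d=15, C=7, tardiness=max(0,7-15)=0
  Job 3: p=9, d=21, C=16, tardiness=max(0,16-21)=0
  Job 4: p=10, d=28, C=26, tardiness=max(0,26-28)=0
  Job 5: p=5, d=29, C=31, tardiness=max(0,31-29)=2
Total tardiness = 2

2


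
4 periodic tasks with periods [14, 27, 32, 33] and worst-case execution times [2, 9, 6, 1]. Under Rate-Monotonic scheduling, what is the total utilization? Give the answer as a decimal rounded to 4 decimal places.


Compute individual utilizations (exact fractions):
  Task 1: C/T = 2/14 = 1/7 (approx. 0.1429)
  Task 2: C/T = 9/27 = 1/3 (approx. 0.3333)
  Task 3: C/T = 6/32 = 3/16 (approx. 0.1875)
  Task 4: C/T = 1/33 (approx. 0.0303)
Total utilization U = 1/7 + 1/3 + 3/16 + 1/33 = 855/1232
Rounded to 4 decimal places: U = 0.6940
RM (Liu & Layland) bound for 4 tasks = 0.756828; compare with U = 855/1232 (approx. 0.693994)
U <= bound, so schedulable by RM sufficient condition.

0.6940


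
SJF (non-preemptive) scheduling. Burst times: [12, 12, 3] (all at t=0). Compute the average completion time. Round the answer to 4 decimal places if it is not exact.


SJF order (ascending): [3, 12, 12]
Completion times:
  Job 1: burst=3, C=3
  Job 2: burst=12, C=15
  Job 3: burst=12, C=27
Average completion = 45/3 = 15.0

15.0


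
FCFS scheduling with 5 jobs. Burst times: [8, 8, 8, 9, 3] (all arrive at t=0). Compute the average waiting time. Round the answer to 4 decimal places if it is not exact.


FCFS order (as given): [8, 8, 8, 9, 3]
Waiting times:
  Job 1: wait = 0
  Job 2: wait = 8
  Job 3: wait = 16
  Job 4: wait = 24
  Job 5: wait = 33
Sum of waiting times = 81
Average waiting time = 81/5 = 16.2

16.2


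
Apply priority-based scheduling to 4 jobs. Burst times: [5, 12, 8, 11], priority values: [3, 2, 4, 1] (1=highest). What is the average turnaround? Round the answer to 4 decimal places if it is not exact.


Sort by priority (ascending = highest first):
Order: [(1, 11), (2, 12), (3, 5), (4, 8)]
Completion times:
  Priority 1, burst=11, C=11
  Priority 2, burst=12, C=23
  Priority 3, burst=5, C=28
  Priority 4, burst=8, C=36
Average turnaround = 98/4 = 24.5

24.5


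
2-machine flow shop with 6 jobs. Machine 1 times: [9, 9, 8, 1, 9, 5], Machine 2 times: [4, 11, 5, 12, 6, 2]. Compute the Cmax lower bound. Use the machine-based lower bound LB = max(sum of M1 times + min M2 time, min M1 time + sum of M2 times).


LB1 = sum(M1 times) + min(M2 times) = 41 + 2 = 43
LB2 = min(M1 times) + sum(M2 times) = 1 + 40 = 41
Lower bound = max(LB1, LB2) = max(43, 41) = 43

43


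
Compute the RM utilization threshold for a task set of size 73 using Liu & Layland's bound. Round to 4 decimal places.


Compute 2^(1/73) = 1.0095403890
Subtract 1: 1.0095403890 - 1 = 0.0095403890
Multiply by n: 73 * 0.0095403890 = 0.6964483970
Round to 4 dp: 0.6964

0.6964


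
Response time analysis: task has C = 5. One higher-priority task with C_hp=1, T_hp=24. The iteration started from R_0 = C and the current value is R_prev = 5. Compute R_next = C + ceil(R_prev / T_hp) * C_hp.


R_next = C + ceil(R_prev / T_hp) * C_hp
ceil(5 / 24) = ceil(0.2083) = 1
Interference = 1 * 1 = 1
R_next = 5 + 1 = 6

6


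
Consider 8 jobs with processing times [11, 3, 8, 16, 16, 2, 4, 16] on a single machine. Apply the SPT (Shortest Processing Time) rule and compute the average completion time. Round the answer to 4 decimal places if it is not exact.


Sort jobs by processing time (SPT order): [2, 3, 4, 8, 11, 16, 16, 16]
Compute completion times sequentially:
  Job 1: processing = 2, completes at 2
  Job 2: processing = 3, completes at 5
  Job 3: processing = 4, completes at 9
  Job 4: processing = 8, completes at 17
  Job 5: processing = 11, completes at 28
  Job 6: processing = 16, completes at 44
  Job 7: processing = 16, completes at 60
  Job 8: processing = 16, completes at 76
Sum of completion times = 241
Average completion time = 241/8 = 30.125

30.125


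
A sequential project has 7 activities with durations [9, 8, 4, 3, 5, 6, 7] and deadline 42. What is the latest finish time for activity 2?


LF(activity 2) = deadline - sum of successor durations
Successors: activities 3 through 7 with durations [4, 3, 5, 6, 7]
Sum of successor durations = 25
LF = 42 - 25 = 17

17


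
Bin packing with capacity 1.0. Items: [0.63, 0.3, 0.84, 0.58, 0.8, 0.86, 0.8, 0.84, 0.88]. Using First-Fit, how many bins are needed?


Place items sequentially using First-Fit:
  Item 0.63 -> new Bin 1
  Item 0.3 -> Bin 1 (now 0.93)
  Item 0.84 -> new Bin 2
  Item 0.58 -> new Bin 3
  Item 0.8 -> new Bin 4
  Item 0.86 -> new Bin 5
  Item 0.8 -> new Bin 6
  Item 0.84 -> new Bin 7
  Item 0.88 -> new Bin 8
Total bins used = 8

8


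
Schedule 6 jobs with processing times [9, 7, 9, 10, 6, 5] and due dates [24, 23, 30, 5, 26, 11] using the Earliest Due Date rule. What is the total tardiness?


Sort by due date (EDD order): [(10, 5), (5, 11), (7, 23), (9, 24), (6, 26), (9, 30)]
Compute completion times and tardiness:
  Job 1: p=10, d=5, C=10, tardiness=max(0,10-5)=5
  Job 2: p=5, d=11, C=15, tardiness=max(0,15-11)=4
  Job 3: p=7, d=23, C=22, tardiness=max(0,22-23)=0
  Job 4: p=9, d=24, C=31, tardiness=max(0,31-24)=7
  Job 5: p=6, d=26, C=37, tardiness=max(0,37-26)=11
  Job 6: p=9, d=30, C=46, tardiness=max(0,46-30)=16
Total tardiness = 43

43


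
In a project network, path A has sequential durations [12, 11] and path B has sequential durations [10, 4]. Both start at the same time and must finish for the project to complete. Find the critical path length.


Path A total = 12 + 11 = 23
Path B total = 10 + 4 = 14
Critical path = longest path = max(23, 14) = 23

23


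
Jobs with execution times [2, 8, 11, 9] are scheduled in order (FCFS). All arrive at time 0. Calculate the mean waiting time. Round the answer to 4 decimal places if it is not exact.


FCFS order (as given): [2, 8, 11, 9]
Waiting times:
  Job 1: wait = 0
  Job 2: wait = 2
  Job 3: wait = 10
  Job 4: wait = 21
Sum of waiting times = 33
Average waiting time = 33/4 = 8.25

8.25


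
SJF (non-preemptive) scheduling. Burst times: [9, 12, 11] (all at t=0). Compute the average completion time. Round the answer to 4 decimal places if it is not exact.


SJF order (ascending): [9, 11, 12]
Completion times:
  Job 1: burst=9, C=9
  Job 2: burst=11, C=20
  Job 3: burst=12, C=32
Average completion = 61/3 = 20.3333

20.3333


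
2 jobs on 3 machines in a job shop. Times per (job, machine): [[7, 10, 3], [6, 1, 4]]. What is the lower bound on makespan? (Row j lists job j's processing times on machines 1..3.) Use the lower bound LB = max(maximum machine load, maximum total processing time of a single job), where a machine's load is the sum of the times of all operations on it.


Machine loads:
  Machine 1: 7 + 6 = 13
  Machine 2: 10 + 1 = 11
  Machine 3: 3 + 4 = 7
Max machine load = 13
Job totals:
  Job 1: 20
  Job 2: 11
Max job total = 20
Lower bound = max(13, 20) = 20

20


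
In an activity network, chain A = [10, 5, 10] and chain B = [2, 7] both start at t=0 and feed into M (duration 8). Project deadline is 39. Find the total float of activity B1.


Forward pass: ES(B1) = sum of predecessors on chain B = 0
EF = ES + duration = 0 + 2 = 2
Backward pass: LF(M) = deadline = 39; LS(M) = 39 - 8 = 31
LF(B1) = LS(M) - sum(successors on chain B) = 31 - 7 = 24
LS = LF - duration = 24 - 2 = 22
Total float = LS - ES = 22 - 0 = 22

22


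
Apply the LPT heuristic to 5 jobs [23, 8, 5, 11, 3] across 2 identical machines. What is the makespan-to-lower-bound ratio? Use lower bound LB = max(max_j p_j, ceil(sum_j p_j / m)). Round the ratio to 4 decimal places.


LPT order: [23, 11, 8, 5, 3]
Machine loads after assignment: [26, 24]
LPT makespan = 26
Lower bound = max(max_job, ceil(total/2)) = max(23, 25) = 25
Ratio = 26 / 25 = 1.04

1.04


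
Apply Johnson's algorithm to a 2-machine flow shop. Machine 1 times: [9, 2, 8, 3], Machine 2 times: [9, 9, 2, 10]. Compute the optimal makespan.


Apply Johnson's rule:
  Group 1 (a <= b): [(2, 2, 9), (4, 3, 10), (1, 9, 9)]
  Group 2 (a > b): [(3, 8, 2)]
Optimal job order: [2, 4, 1, 3]
Schedule:
  Job 2: M1 done at 2, M2 done at 11
  Job 4: M1 done at 5, M2 done at 21
  Job 1: M1 done at 14, M2 done at 30
  Job 3: M1 done at 22, M2 done at 32
Makespan = 32

32


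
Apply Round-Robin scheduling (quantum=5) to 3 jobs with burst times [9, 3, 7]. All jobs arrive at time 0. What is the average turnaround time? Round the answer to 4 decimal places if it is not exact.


Time quantum = 5
Execution trace:
  J1 runs 5 units, time = 5
  J2 runs 3 units, time = 8
  J3 runs 5 units, time = 13
  J1 runs 4 units, time = 17
  J3 runs 2 units, time = 19
Finish times: [17, 8, 19]
Average turnaround = 44/3 = 14.6667

14.6667


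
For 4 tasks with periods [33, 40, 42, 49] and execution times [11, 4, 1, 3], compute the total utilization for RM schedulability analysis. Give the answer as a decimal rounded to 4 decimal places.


Compute individual utilizations (exact fractions):
  Task 1: C/T = 11/33 = 1/3 (approx. 0.3333)
  Task 2: C/T = 4/40 = 1/10 (approx. 0.1)
  Task 3: C/T = 1/42 (approx. 0.0238)
  Task 4: C/T = 3/49 (approx. 0.0612)
Total utilization U = 1/3 + 1/10 + 1/42 + 3/49 = 127/245
Rounded to 4 decimal places: U = 0.5184
RM (Liu & Layland) bound for 4 tasks = 0.756828; compare with U = 127/245 (approx. 0.518367)
U <= bound, so schedulable by RM sufficient condition.

0.5184


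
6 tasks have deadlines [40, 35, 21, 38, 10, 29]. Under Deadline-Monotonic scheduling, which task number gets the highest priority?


Sort tasks by relative deadline (ascending):
  Task 5: deadline = 10
  Task 3: deadline = 21
  Task 6: deadline = 29
  Task 2: deadline = 35
  Task 4: deadline = 38
  Task 1: deadline = 40
Priority order (highest first): [5, 3, 6, 2, 4, 1]
Highest priority task = 5

5


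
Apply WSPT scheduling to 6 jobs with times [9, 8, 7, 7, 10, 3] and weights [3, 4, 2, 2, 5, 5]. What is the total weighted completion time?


Compute p/w ratios and sort ascending (WSPT): [(3, 5), (8, 4), (10, 5), (9, 3), (7, 2), (7, 2)]
Compute weighted completion times:
  Job (p=3,w=5): C=3, w*C=5*3=15
  Job (p=8,w=4): C=11, w*C=4*11=44
  Job (p=10,w=5): C=21, w*C=5*21=105
  Job (p=9,w=3): C=30, w*C=3*30=90
  Job (p=7,w=2): C=37, w*C=2*37=74
  Job (p=7,w=2): C=44, w*C=2*44=88
Total weighted completion time = 416

416
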